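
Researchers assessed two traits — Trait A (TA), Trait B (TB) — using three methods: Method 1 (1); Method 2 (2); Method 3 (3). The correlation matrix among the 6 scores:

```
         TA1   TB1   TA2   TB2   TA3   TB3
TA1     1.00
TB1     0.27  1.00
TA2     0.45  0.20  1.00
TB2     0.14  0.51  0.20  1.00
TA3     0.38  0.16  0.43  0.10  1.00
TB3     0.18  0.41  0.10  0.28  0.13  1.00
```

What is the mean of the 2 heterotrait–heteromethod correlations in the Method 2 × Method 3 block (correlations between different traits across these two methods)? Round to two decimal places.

HTHM values (method 2 × method 3): 0.10, 0.10; mean = 0.20/2 = 0.10.

0.10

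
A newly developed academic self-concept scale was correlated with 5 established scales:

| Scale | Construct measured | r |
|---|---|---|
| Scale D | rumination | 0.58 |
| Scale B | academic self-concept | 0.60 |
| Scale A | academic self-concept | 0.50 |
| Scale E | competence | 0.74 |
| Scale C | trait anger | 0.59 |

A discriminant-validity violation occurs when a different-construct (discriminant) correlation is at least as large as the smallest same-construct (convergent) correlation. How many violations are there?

3

Convergent (same construct = academic self-concept): Scale B, Scale A.
Smallest convergent = 0.50. Discriminant values: 0.58, 0.74, 0.59; count ≥ 0.50 → 3.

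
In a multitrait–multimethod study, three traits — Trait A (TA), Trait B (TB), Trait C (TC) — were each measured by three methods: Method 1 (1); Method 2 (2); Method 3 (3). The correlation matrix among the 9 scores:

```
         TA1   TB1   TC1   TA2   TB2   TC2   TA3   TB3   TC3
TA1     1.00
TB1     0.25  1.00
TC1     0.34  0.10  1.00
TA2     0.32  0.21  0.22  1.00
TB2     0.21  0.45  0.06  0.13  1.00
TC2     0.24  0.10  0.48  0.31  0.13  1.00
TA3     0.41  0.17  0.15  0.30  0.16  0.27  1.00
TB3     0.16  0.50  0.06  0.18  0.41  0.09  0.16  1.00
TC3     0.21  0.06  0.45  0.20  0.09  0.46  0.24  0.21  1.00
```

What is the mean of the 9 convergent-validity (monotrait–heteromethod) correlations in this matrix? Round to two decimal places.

Convergent values: 0.32, 0.41, 0.30, 0.45, 0.50, 0.41, 0.48, 0.45, 0.46; mean = 3.78/9 = 0.42.

0.42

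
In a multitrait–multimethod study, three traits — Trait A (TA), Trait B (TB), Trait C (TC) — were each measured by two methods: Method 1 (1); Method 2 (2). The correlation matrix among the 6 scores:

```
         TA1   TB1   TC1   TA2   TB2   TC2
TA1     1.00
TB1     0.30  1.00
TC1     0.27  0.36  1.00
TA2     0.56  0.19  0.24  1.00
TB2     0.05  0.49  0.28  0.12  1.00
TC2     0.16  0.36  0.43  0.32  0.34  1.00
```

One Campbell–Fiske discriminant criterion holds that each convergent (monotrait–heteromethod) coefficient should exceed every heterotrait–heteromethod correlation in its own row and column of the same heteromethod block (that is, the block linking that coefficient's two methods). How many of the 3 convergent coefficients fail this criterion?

Checking each validity diagonal entry against its comparison values:
TA (methods 1·2): 0.56 vs {0.05, 0.19, 0.16, 0.24} → pass.
TB (methods 1·2): 0.49 vs {0.19, 0.05, 0.36, 0.28} → pass.
TC (methods 1·2): 0.43 vs {0.24, 0.16, 0.28, 0.36} → pass.
0 of 3 fail.

0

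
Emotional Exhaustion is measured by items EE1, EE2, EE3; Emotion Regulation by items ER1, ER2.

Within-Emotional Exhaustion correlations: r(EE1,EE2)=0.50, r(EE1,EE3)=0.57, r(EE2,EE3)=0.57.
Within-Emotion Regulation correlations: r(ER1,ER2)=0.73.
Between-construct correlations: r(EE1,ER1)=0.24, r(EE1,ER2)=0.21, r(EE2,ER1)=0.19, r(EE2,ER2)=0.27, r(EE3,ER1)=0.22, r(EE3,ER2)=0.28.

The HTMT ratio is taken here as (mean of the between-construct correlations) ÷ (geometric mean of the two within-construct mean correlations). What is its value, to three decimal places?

0.372

Mean between = 1.41/6 = 0.2350.
Mean within-EE = 1.64/3 = 0.5467; mean within-ER = 0.73/1 = 0.7300.
Geometric mean = √(0.5467 × 0.7300) = 0.6317.
HTMT = 0.2350 / 0.6317 = 0.372.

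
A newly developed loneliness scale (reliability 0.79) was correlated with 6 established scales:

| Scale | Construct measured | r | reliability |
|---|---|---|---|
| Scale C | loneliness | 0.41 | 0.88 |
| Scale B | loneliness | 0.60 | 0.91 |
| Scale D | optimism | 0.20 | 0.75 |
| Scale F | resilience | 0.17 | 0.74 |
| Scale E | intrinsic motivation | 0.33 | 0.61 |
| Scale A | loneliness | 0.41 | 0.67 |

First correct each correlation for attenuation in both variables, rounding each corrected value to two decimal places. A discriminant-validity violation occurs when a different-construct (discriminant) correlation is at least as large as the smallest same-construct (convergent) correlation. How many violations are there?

0

Disattenuated r (r / √(r_scale · r_new)):
  Scale C (conv): 0.41 / √(0.88·0.79) = 0.49
  Scale B (conv): 0.60 / √(0.91·0.79) = 0.71
  Scale D (disc): 0.20 / √(0.75·0.79) = 0.26
  Scale F (disc): 0.17 / √(0.74·0.79) = 0.22
  Scale E (disc): 0.33 / √(0.61·0.79) = 0.48
  Scale A (conv): 0.41 / √(0.67·0.79) = 0.56
Smallest convergent = 0.49. Discriminant values: 0.26, 0.22, 0.48; count ≥ 0.49 → 0.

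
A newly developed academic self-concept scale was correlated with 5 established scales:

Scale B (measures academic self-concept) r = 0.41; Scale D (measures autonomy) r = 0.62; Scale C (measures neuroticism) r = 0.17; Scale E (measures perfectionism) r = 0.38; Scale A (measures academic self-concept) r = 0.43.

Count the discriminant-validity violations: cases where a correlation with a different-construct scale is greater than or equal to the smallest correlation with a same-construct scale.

Convergent (same construct = academic self-concept): Scale B, Scale A.
Smallest convergent = 0.41. Discriminant values: 0.62, 0.17, 0.38; count ≥ 0.41 → 1.

1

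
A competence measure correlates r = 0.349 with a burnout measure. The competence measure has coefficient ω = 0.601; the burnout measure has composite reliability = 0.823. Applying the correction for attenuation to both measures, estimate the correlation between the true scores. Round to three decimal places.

r_true = r_obs / √(r_xx · r_yy) = 0.349 / √(0.601 × 0.823) = 0.349 / √0.494623 = 0.349 / 0.7033 ≈ 0.496.

0.496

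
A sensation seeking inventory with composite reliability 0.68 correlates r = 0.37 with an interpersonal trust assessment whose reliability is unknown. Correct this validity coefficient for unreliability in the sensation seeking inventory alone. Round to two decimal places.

Single correction: r_c = r_obs / √r_xx = 0.37 / √0.68 = 0.37 / 0.8246 ≈ 0.45.

0.45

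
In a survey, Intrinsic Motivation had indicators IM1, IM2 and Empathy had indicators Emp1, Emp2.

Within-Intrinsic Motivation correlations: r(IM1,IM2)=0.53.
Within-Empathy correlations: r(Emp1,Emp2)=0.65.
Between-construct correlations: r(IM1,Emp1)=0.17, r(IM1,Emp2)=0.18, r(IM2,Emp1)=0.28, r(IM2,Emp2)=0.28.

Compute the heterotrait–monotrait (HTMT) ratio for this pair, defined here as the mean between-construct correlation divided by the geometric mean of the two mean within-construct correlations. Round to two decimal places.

Mean heterotrait r = 0.91/4 = 0.2275.
Mean within-IM = 0.53/1 = 0.5300; mean within-Emp = 0.65/1 = 0.6500.
Geometric mean = √(0.5300 × 0.6500) = 0.5869.
HTMT = 0.2275 / 0.5869 = 0.39.

0.39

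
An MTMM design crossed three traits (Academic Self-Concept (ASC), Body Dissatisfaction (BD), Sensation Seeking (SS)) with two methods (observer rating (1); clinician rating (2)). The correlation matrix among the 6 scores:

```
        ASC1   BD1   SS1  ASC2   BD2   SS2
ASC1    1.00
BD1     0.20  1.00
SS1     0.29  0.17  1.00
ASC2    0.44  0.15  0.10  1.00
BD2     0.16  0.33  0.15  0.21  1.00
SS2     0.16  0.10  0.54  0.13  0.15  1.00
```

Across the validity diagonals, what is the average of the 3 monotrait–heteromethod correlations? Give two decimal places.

0.44

Convergent values: 0.44, 0.33, 0.54; mean = 1.31/3 = 0.44.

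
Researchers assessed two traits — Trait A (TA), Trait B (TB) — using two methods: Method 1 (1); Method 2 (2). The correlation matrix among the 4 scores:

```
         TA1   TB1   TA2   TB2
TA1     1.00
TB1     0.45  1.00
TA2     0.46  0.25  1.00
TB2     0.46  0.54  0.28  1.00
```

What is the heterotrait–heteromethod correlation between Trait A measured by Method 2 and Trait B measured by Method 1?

0.25

Different traits and methods: r(TA2, TB1) = 0.25.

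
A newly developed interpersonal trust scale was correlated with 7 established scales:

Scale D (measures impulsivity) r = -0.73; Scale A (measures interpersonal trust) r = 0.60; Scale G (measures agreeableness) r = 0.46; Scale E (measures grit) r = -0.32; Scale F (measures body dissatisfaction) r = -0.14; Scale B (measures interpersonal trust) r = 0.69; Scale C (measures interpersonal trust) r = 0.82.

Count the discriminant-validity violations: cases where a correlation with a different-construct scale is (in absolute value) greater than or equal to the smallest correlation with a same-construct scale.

Convergent (same construct = interpersonal trust): Scale A, Scale B, Scale C.
Smallest convergent = 0.60. Discriminant |r|: 0.73, 0.46, 0.32, 0.14; count ≥ 0.60 → 1.

1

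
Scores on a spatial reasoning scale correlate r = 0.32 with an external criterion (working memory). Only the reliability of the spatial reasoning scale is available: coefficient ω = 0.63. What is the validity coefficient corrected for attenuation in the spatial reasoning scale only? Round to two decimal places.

0.40

Single correction: r_c = r_obs / √r_xx = 0.32 / √0.63 = 0.32 / 0.7937 ≈ 0.40.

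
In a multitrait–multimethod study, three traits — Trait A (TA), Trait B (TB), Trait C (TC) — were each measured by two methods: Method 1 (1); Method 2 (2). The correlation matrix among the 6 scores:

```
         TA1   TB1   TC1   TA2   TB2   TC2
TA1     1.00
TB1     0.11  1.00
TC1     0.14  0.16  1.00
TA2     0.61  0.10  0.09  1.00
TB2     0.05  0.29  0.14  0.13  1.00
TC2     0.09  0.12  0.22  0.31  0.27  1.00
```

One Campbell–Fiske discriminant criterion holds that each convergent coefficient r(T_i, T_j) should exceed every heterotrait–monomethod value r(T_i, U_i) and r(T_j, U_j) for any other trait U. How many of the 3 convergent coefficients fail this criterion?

Convergent coefficients and their comparison sets:
TA (methods 1·2): 0.61 vs {0.11, 0.13, 0.14, 0.31} → pass.
TB (methods 1·2): 0.29 vs {0.11, 0.13, 0.16, 0.27} → pass.
TC (methods 1·2): 0.22 vs {0.14, 0.31, 0.16, 0.27} → fail.
1 of 3 fail.

1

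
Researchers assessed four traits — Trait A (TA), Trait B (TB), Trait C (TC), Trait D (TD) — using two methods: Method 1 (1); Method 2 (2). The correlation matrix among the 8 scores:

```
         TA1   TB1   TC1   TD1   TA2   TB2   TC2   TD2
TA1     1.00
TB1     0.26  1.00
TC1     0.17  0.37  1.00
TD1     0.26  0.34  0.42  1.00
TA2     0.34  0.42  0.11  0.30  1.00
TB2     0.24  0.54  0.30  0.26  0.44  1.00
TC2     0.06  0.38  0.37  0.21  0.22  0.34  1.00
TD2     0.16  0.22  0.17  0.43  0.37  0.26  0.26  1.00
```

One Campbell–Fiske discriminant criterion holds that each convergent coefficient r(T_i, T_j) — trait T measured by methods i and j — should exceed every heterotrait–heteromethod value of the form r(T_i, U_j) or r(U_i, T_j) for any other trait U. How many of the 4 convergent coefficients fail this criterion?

Convergent coefficients and their comparison sets:
TA (methods 1·2): 0.34 vs {0.24, 0.42, 0.06, 0.11, 0.16, 0.30} → fail.
TB (methods 1·2): 0.54 vs {0.42, 0.24, 0.38, 0.30, 0.22, 0.26} → pass.
TC (methods 1·2): 0.37 vs {0.11, 0.06, 0.30, 0.38, 0.17, 0.21} → fail.
TD (methods 1·2): 0.43 vs {0.30, 0.16, 0.26, 0.22, 0.21, 0.17} → pass.
2 of 4 fail.

2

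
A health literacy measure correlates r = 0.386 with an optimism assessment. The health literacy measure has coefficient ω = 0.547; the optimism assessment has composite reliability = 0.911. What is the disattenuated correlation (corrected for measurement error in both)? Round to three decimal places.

0.547

r_true = r_obs / √(r_xx · r_yy) = 0.386 / √(0.547 × 0.911) = 0.386 / √0.498317 = 0.386 / 0.7059 ≈ 0.547.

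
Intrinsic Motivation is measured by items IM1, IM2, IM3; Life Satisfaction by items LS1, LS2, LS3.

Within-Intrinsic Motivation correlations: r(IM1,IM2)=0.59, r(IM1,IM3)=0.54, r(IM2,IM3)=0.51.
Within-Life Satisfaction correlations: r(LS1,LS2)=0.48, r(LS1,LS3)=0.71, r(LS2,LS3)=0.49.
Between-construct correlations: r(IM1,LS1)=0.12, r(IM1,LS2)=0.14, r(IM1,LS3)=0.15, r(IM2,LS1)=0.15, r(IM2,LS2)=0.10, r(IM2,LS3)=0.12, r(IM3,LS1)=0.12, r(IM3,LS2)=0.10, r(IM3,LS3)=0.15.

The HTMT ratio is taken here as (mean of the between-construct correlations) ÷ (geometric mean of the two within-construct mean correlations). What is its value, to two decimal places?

Mean heterotrait r = 1.15/9 = 0.1278.
Mean within-IM = 1.64/3 = 0.5467; mean within-LS = 1.68/3 = 0.5600.
Geometric mean = √(0.5467 × 0.5600) = 0.5533.
HTMT = 0.1278 / 0.5533 = 0.23.

0.23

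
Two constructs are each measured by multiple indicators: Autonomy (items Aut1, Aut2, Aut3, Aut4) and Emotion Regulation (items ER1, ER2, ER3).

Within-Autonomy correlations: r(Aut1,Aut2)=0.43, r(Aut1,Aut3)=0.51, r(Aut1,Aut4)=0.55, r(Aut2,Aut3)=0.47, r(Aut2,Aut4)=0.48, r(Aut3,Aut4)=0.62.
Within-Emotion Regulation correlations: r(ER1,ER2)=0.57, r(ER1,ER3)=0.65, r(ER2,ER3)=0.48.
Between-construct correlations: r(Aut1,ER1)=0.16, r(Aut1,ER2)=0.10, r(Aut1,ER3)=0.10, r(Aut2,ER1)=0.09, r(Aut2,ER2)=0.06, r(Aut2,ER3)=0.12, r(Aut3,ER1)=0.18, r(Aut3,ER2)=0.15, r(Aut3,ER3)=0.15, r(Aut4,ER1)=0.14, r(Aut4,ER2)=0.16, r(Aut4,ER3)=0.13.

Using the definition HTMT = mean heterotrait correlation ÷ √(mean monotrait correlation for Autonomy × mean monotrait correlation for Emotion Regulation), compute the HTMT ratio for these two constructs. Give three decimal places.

0.239

Mean heterotrait r = 1.54/12 = 0.1283.
Mean within-Aut = 3.06/6 = 0.5100; mean within-ER = 1.70/3 = 0.5667.
Geometric mean = √(0.5100 × 0.5667) = 0.5376.
HTMT = 0.1283 / 0.5376 = 0.239.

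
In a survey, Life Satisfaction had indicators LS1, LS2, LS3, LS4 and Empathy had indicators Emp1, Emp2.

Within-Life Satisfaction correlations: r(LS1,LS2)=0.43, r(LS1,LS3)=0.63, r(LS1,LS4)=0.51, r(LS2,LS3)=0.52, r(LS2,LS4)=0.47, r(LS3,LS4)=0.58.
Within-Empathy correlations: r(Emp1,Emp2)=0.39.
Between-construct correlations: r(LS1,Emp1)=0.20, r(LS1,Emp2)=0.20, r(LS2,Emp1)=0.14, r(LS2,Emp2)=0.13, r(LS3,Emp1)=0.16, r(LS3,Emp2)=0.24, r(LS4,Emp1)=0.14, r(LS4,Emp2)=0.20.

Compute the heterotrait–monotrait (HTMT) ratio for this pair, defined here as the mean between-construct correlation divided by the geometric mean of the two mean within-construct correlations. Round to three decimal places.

Mean heterotrait r = 1.41/8 = 0.1763.
Mean within-LS = 3.14/6 = 0.5233; mean within-Emp = 0.39/1 = 0.3900.
Geometric mean = √(0.5233 × 0.3900) = 0.4518.
HTMT = 0.1763 / 0.4518 = 0.390.

0.390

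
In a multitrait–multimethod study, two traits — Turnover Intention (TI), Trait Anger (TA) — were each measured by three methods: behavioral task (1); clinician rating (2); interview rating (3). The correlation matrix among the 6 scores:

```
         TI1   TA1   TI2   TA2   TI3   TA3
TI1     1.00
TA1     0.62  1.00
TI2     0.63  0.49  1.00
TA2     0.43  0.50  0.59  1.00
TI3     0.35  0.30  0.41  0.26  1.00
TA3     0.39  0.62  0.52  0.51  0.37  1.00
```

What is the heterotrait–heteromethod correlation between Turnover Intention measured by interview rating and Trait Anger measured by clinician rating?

Different traits and methods: r(TI3, TA2) = 0.26.

0.26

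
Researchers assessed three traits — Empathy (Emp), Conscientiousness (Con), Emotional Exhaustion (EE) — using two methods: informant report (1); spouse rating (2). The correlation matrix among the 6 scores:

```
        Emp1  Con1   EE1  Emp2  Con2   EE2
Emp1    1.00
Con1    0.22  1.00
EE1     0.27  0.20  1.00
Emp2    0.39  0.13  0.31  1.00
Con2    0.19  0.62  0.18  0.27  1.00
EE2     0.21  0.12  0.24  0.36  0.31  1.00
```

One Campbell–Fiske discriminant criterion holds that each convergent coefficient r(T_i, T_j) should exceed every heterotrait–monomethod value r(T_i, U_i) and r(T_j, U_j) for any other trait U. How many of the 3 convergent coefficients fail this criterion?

Checking each validity diagonal entry against its comparison values:
Emp (methods 1·2): 0.39 vs {0.22, 0.27, 0.27, 0.36} → pass.
Con (methods 1·2): 0.62 vs {0.22, 0.27, 0.20, 0.31} → pass.
EE (methods 1·2): 0.24 vs {0.27, 0.36, 0.20, 0.31} → fail.
1 of 3 fail.

1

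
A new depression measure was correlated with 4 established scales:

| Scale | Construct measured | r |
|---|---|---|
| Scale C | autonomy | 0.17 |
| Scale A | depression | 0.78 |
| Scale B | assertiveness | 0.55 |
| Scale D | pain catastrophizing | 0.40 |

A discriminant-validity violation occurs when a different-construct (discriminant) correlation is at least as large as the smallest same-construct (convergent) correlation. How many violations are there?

0

Convergent (same construct = depression): Scale A.
Smallest convergent = 0.78. Discriminant values: 0.17, 0.55, 0.40; count ≥ 0.78 → 0.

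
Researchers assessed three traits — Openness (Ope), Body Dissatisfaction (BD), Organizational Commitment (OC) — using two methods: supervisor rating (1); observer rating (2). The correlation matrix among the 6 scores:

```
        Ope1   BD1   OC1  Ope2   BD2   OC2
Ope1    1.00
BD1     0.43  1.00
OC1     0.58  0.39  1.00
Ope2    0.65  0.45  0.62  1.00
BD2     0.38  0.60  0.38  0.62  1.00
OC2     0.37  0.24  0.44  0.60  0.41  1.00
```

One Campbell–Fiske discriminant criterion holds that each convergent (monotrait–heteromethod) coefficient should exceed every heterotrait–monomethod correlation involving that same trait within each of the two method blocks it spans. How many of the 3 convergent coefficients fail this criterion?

2

Checking each validity diagonal entry against its comparison values:
Ope (methods 1·2): 0.65 vs {0.43, 0.62, 0.58, 0.60} → pass.
BD (methods 1·2): 0.60 vs {0.43, 0.62, 0.39, 0.41} → fail.
OC (methods 1·2): 0.44 vs {0.58, 0.60, 0.39, 0.41} → fail.
2 of 3 fail.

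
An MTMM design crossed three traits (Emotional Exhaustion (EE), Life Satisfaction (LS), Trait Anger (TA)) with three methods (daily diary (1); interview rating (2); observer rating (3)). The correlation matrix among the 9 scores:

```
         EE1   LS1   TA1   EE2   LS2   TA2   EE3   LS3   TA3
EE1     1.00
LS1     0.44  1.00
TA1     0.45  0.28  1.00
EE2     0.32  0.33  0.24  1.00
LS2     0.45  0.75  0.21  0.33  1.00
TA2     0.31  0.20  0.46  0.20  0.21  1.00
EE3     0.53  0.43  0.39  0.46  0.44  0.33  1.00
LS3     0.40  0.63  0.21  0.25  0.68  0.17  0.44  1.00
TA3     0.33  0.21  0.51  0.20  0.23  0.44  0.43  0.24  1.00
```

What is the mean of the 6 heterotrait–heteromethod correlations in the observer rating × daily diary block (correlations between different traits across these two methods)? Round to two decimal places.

0.33

HTHM values (method 3 × method 1): 0.43, 0.39, 0.40, 0.21, 0.33, 0.21; mean = 1.97/6 = 0.33.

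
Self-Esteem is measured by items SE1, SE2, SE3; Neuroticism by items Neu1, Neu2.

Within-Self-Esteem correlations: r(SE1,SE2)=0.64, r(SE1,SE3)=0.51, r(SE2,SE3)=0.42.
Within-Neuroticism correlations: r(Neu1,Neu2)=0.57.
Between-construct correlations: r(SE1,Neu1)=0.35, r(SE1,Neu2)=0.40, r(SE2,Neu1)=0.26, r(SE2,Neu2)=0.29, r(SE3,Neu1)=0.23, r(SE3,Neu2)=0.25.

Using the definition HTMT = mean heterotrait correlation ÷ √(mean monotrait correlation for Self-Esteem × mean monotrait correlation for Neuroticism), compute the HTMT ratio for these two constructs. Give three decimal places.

0.543

Mean between = 1.78/6 = 0.2967.
Mean within-SE = 1.57/3 = 0.5233; mean within-Neu = 0.57/1 = 0.5700.
Geometric mean = √(0.5233 × 0.5700) = 0.5462.
HTMT = 0.2967 / 0.5462 = 0.543.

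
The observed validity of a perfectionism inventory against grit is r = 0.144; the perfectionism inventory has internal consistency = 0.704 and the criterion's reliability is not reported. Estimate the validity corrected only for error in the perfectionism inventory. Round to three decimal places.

0.172

Single correction: r_c = r_obs / √r_xx = 0.144 / √0.704 = 0.144 / 0.8390 ≈ 0.172.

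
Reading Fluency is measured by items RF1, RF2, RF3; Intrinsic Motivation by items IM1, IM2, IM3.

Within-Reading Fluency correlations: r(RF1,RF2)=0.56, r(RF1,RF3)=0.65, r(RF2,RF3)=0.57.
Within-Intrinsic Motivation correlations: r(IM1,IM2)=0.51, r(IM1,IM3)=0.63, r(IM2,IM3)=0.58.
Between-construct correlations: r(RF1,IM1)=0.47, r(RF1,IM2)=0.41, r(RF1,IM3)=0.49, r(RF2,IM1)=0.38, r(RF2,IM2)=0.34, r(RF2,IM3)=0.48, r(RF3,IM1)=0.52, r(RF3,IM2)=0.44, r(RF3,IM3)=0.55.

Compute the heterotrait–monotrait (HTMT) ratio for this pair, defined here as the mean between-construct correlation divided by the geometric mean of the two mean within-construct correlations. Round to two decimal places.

Mean heterotrait r = 4.08/9 = 0.4533.
Mean within-RF = 1.78/3 = 0.5933; mean within-IM = 1.72/3 = 0.5733.
Geometric mean = √(0.5933 × 0.5733) = 0.5832.
HTMT = 0.4533 / 0.5832 = 0.78.

0.78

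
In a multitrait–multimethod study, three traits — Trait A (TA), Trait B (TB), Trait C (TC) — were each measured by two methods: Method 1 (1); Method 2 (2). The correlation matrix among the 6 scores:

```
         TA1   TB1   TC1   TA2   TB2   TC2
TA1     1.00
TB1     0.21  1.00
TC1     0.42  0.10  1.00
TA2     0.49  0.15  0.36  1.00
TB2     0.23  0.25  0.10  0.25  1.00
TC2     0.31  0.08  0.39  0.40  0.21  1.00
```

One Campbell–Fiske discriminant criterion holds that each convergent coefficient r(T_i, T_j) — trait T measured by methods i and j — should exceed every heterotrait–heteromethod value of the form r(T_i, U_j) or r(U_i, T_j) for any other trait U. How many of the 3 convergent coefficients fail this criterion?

Convergent coefficients and their comparison sets:
TA (methods 1·2): 0.49 vs {0.23, 0.15, 0.31, 0.36} → pass.
TB (methods 1·2): 0.25 vs {0.15, 0.23, 0.08, 0.10} → pass.
TC (methods 1·2): 0.39 vs {0.36, 0.31, 0.10, 0.08} → pass.
0 of 3 fail.

0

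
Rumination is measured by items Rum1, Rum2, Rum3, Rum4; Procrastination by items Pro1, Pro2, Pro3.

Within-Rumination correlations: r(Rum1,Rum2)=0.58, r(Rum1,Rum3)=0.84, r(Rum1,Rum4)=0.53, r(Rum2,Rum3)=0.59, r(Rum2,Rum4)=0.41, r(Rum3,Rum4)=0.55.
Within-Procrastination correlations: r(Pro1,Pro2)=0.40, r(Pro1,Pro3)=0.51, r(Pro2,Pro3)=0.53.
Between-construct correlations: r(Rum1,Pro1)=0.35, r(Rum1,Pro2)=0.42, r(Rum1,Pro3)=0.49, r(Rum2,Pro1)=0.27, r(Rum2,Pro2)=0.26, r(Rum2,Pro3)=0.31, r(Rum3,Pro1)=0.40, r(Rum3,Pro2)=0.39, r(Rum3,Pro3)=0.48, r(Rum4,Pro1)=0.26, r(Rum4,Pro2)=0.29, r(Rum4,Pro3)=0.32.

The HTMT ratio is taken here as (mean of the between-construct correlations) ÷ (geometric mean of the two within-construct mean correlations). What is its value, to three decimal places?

Between-construct mean = 4.24/12 = 0.3533.
Mean within-Rum = 3.50/6 = 0.5833; mean within-Pro = 1.44/3 = 0.4800.
Geometric mean = √(0.5833 × 0.4800) = 0.5291.
HTMT = 0.3533 / 0.5291 = 0.668.

0.668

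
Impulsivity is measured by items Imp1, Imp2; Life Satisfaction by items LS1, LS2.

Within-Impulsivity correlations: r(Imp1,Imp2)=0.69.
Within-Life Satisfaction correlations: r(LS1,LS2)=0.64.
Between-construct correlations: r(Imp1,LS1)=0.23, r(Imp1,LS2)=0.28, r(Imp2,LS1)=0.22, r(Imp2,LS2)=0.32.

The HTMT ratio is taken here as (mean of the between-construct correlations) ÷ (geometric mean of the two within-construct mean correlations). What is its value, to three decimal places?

Between-construct mean = 1.05/4 = 0.2625.
Mean within-Imp = 0.69/1 = 0.6900; mean within-LS = 0.64/1 = 0.6400.
Geometric mean = √(0.6900 × 0.6400) = 0.6645.
HTMT = 0.2625 / 0.6645 = 0.395.

0.395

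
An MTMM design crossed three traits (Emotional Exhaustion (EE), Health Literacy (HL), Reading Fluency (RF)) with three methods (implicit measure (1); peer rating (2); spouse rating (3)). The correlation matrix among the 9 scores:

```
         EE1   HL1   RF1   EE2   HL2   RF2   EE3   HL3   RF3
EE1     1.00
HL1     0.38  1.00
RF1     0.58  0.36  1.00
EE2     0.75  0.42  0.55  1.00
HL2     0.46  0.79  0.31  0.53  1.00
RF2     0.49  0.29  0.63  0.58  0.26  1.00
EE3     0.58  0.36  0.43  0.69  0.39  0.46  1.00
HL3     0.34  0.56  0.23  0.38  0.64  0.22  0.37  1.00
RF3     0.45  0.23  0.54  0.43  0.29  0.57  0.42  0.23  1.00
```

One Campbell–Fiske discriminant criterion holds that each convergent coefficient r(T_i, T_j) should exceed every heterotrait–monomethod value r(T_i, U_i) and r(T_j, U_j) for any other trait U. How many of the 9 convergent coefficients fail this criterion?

3

Each convergent coefficient versus the relevant comparison correlations:
EE (methods 1·2): 0.75 vs {0.38, 0.53, 0.58, 0.58} → pass.
EE (methods 1·3): 0.58 vs {0.38, 0.37, 0.58, 0.42} → fail.
EE (methods 2·3): 0.69 vs {0.53, 0.37, 0.58, 0.42} → pass.
HL (methods 1·2): 0.79 vs {0.38, 0.53, 0.36, 0.26} → pass.
HL (methods 1·3): 0.56 vs {0.38, 0.37, 0.36, 0.23} → pass.
HL (methods 2·3): 0.64 vs {0.53, 0.37, 0.26, 0.23} → pass.
RF (methods 1·2): 0.63 vs {0.58, 0.58, 0.36, 0.26} → pass.
RF (methods 1·3): 0.54 vs {0.58, 0.42, 0.36, 0.23} → fail.
RF (methods 2·3): 0.57 vs {0.58, 0.42, 0.26, 0.23} → fail.
3 of 9 fail.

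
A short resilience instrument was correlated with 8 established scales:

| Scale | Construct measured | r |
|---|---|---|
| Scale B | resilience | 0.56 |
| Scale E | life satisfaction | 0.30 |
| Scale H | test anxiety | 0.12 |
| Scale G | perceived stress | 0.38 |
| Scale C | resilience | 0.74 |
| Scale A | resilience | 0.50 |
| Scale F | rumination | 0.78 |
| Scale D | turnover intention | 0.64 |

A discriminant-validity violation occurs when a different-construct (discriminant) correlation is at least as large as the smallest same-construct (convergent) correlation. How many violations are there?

2

Convergent (same construct = resilience): Scale B, Scale C, Scale A.
Smallest convergent = 0.50. Discriminant values: 0.30, 0.12, 0.38, 0.78, 0.64; count ≥ 0.50 → 2.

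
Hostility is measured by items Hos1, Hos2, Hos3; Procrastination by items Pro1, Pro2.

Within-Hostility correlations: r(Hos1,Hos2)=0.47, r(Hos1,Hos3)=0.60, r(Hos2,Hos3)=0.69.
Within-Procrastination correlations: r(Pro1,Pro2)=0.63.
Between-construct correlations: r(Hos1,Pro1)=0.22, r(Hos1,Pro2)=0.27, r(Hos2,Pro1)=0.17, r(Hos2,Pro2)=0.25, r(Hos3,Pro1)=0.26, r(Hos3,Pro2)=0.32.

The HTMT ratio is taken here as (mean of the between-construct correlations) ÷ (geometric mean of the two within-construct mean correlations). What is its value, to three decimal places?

0.408

Mean between = 1.49/6 = 0.2483.
Mean within-Hos = 1.76/3 = 0.5867; mean within-Pro = 0.63/1 = 0.6300.
Geometric mean = √(0.5867 × 0.6300) = 0.6080.
HTMT = 0.2483 / 0.6080 = 0.408.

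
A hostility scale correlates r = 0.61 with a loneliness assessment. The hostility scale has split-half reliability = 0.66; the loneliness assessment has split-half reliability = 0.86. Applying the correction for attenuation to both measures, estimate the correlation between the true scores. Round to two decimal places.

r_true = r_obs / √(r_xx · r_yy) = 0.61 / √(0.66 × 0.86) = 0.61 / √0.5676 = 0.61 / 0.7534 ≈ 0.81.

0.81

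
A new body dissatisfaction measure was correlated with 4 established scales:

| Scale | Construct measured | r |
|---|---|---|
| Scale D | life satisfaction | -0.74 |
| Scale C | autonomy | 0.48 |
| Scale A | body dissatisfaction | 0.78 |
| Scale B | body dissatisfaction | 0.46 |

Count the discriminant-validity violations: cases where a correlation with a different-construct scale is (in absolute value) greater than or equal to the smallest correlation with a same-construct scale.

2

Convergent (same construct = body dissatisfaction): Scale A, Scale B.
Smallest convergent = 0.46. Discriminant |r|: 0.74, 0.48; count ≥ 0.46 → 2.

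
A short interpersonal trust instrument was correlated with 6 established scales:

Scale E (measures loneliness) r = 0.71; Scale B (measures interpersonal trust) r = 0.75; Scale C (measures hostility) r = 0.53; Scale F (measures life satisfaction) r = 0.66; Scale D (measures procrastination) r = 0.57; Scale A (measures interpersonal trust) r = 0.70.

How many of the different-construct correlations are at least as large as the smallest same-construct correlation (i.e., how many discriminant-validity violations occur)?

Convergent (same construct = interpersonal trust): Scale B, Scale A.
Smallest convergent = 0.70. Discriminant values: 0.71, 0.53, 0.66, 0.57; count ≥ 0.70 → 1.

1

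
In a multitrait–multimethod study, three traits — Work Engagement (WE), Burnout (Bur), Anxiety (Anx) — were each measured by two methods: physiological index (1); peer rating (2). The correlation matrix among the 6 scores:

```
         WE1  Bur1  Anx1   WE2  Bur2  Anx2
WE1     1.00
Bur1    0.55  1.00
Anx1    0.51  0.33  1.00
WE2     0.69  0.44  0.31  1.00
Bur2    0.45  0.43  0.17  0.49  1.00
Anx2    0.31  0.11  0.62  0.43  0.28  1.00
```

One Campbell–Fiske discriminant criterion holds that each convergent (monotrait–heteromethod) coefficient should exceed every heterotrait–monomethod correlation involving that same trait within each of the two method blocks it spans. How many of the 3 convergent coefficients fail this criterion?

1

Each convergent coefficient versus the relevant comparison correlations:
WE (methods 1·2): 0.69 vs {0.55, 0.49, 0.51, 0.43} → pass.
Bur (methods 1·2): 0.43 vs {0.55, 0.49, 0.33, 0.28} → fail.
Anx (methods 1·2): 0.62 vs {0.51, 0.43, 0.33, 0.28} → pass.
1 of 3 fail.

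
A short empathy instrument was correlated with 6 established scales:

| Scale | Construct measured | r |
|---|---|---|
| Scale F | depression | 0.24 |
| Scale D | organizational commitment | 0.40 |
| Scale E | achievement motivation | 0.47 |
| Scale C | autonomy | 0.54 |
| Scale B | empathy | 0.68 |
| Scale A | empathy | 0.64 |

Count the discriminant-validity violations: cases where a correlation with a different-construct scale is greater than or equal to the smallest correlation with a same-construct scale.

0

Convergent (same construct = empathy): Scale B, Scale A.
Smallest convergent = 0.64. Discriminant values: 0.24, 0.40, 0.47, 0.54; count ≥ 0.64 → 0.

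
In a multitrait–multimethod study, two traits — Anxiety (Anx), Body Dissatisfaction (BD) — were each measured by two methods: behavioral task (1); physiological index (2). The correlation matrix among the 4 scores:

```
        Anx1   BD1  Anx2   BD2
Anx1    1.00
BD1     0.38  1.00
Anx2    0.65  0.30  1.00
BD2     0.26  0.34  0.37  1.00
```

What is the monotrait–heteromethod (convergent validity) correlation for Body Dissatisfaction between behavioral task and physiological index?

Same trait (BD), different methods: r(BD1, BD2) = 0.34.

0.34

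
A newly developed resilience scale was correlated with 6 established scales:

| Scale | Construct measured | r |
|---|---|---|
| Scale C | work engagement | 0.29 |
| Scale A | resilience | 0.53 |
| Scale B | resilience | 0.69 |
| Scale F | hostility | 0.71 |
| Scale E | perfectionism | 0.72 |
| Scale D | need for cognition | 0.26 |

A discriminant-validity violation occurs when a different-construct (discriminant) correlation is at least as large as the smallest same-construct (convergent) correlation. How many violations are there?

Convergent (same construct = resilience): Scale A, Scale B.
Smallest convergent = 0.53. Discriminant values: 0.29, 0.71, 0.72, 0.26; count ≥ 0.53 → 2.

2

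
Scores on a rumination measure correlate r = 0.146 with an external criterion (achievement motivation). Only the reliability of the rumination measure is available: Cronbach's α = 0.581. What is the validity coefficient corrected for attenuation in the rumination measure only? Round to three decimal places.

Single correction: r_c = r_obs / √r_xx = 0.146 / √0.581 = 0.146 / 0.7622 ≈ 0.192.

0.192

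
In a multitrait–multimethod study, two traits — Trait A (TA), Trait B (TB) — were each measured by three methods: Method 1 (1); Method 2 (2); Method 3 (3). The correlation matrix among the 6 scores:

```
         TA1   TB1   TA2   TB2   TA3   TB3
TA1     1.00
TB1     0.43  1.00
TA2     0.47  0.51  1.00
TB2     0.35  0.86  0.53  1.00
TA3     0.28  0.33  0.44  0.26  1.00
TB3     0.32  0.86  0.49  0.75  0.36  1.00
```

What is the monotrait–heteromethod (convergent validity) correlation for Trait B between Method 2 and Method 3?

Same trait (TB), different methods: r(TB2, TB3) = 0.75.

0.75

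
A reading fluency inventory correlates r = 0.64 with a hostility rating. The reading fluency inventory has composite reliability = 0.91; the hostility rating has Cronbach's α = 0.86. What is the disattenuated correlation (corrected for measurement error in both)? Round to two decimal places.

r_true = r_obs / √(r_xx · r_yy) = 0.64 / √(0.91 × 0.86) = 0.64 / √0.7826 = 0.64 / 0.8846 ≈ 0.72.

0.72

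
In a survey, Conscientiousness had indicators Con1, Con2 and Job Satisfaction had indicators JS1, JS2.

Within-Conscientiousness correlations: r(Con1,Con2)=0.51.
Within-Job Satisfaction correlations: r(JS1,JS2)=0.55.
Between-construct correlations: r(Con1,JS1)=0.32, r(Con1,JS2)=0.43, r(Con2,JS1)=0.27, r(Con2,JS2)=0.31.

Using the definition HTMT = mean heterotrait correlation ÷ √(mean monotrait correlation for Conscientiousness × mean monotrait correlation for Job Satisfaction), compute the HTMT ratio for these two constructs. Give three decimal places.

0.628

Mean between = 1.33/4 = 0.3325.
Mean within-Con = 0.51/1 = 0.5100; mean within-JS = 0.55/1 = 0.5500.
Geometric mean = √(0.5100 × 0.5500) = 0.5296.
HTMT = 0.3325 / 0.5296 = 0.628.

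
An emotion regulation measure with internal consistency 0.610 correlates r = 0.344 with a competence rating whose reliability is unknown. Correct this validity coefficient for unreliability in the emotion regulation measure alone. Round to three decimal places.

0.440

Single correction: r_c = r_obs / √r_xx = 0.344 / √0.610 = 0.344 / 0.7810 ≈ 0.440.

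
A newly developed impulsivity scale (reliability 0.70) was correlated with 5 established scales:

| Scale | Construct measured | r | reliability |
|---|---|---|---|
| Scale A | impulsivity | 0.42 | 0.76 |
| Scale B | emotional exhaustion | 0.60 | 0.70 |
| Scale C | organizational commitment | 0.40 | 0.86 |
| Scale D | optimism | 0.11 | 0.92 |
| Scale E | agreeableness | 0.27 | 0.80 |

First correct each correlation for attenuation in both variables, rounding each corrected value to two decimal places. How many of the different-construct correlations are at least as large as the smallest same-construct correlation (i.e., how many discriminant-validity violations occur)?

1

Disattenuated r (r / √(r_scale · r_new)):
  Scale A (conv): 0.42 / √(0.76·0.70) = 0.58
  Scale B (disc): 0.60 / √(0.70·0.70) = 0.86
  Scale C (disc): 0.40 / √(0.86·0.70) = 0.52
  Scale D (disc): 0.11 / √(0.92·0.70) = 0.14
  Scale E (disc): 0.27 / √(0.80·0.70) = 0.36
Smallest convergent = 0.58. Discriminant values: 0.86, 0.52, 0.14, 0.36; count ≥ 0.58 → 1.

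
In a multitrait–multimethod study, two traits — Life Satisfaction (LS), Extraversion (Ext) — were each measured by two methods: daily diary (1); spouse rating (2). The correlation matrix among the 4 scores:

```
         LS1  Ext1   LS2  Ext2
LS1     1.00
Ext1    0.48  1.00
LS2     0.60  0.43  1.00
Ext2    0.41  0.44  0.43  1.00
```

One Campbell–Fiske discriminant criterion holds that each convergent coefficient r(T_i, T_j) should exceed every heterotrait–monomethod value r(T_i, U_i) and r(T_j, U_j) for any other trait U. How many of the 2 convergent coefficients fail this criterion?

1

Convergent coefficients and their comparison sets:
LS (methods 1·2): 0.60 vs {0.48, 0.43} → pass.
Ext (methods 1·2): 0.44 vs {0.48, 0.43} → fail.
1 of 2 fail.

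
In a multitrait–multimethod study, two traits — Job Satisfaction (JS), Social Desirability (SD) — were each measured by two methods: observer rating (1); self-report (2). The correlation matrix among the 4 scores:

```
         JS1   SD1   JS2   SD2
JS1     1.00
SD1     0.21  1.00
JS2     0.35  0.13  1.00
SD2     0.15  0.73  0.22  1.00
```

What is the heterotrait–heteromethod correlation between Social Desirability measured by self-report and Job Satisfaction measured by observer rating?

Different traits and methods: r(SD2, JS1) = 0.15.

0.15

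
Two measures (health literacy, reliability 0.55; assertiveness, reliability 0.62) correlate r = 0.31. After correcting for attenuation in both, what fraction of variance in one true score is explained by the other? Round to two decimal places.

Disattenuated r = 0.31 / √(0.55 × 0.62) = 0.31 / 0.5840 = 0.5308.
Shared true-score variance = 0.5308² = 0.2817 ≈ 0.28.

0.28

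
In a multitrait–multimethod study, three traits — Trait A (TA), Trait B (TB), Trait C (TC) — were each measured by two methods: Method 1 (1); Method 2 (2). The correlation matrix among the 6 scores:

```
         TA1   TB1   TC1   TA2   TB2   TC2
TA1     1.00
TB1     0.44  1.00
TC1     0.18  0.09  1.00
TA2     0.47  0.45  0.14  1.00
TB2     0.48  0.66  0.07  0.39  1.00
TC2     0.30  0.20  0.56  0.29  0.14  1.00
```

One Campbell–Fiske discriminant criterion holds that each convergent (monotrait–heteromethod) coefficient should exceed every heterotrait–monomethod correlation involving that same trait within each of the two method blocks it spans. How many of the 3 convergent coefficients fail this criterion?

0

Each convergent coefficient versus the relevant comparison correlations:
TA (methods 1·2): 0.47 vs {0.44, 0.39, 0.18, 0.29} → pass.
TB (methods 1·2): 0.66 vs {0.44, 0.39, 0.09, 0.14} → pass.
TC (methods 1·2): 0.56 vs {0.18, 0.29, 0.09, 0.14} → pass.
0 of 3 fail.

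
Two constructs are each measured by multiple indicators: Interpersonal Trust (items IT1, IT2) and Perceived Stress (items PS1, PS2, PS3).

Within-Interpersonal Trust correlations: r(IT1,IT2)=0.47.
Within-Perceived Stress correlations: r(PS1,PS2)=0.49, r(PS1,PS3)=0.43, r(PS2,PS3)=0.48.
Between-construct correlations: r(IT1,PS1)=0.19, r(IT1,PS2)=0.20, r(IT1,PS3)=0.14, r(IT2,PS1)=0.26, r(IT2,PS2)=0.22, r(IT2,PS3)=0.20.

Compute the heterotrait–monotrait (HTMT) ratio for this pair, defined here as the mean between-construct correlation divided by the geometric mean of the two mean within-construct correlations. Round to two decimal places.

Between-construct mean = 1.21/6 = 0.2017.
Mean within-IT = 0.47/1 = 0.4700; mean within-PS = 1.40/3 = 0.4667.
Geometric mean = √(0.4700 × 0.4667) = 0.4683.
HTMT = 0.2017 / 0.4683 = 0.43.

0.43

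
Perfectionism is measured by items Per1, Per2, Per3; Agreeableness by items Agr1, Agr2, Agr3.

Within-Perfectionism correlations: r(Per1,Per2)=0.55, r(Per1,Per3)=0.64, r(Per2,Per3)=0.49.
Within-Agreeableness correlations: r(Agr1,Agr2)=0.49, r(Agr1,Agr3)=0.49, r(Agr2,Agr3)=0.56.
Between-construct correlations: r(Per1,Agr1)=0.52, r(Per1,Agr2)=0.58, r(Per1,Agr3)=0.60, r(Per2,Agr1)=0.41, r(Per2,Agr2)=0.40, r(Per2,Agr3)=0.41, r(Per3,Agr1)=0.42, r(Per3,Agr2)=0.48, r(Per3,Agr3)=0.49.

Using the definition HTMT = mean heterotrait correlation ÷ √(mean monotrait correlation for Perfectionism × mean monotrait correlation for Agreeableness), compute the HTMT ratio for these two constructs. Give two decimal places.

Mean heterotrait r = 4.31/9 = 0.4789.
Mean within-Per = 1.68/3 = 0.5600; mean within-Agr = 1.54/3 = 0.5133.
Geometric mean = √(0.5600 × 0.5133) = 0.5361.
HTMT = 0.4789 / 0.5361 = 0.89.

0.89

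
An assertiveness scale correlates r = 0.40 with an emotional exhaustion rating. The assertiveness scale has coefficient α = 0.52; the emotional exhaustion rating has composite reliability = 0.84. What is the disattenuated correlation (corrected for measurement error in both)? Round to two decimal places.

r_true = r_obs / √(r_xx · r_yy) = 0.40 / √(0.52 × 0.84) = 0.40 / √0.4368 = 0.40 / 0.6609 ≈ 0.61.

0.61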